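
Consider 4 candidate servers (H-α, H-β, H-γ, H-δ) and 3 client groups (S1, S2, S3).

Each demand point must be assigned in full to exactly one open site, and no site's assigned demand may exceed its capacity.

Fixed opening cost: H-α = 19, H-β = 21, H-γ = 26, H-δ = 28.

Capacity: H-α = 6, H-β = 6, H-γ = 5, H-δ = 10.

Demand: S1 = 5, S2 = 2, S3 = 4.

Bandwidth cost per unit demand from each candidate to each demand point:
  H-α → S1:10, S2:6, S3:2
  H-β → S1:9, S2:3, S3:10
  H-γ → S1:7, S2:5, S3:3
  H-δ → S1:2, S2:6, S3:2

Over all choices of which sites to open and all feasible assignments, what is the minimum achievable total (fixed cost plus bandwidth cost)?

Open {H-β, H-δ}; cheapest assignment that respects the capacities:
  H-β (cap 6, load 2): S2 — cost 2×3 = 6
  H-δ (cap 10, load 9): S1, S3 — cost 5×2 + 4×2 = 18
  Shipping 24, fixed 49 → total 73.
  Any other capacity-feasible assignment to {H-β, H-δ} ships for at least 24.
Compare {H-α, H-δ}: its best feasible assignment gives total 77.
Compare {H-γ, H-δ}: its best feasible assignment gives total 82.
Every other set of open sites that can feasibly serve all demand totals ≥ 77 even under its best assignment. Minimum: 73.

73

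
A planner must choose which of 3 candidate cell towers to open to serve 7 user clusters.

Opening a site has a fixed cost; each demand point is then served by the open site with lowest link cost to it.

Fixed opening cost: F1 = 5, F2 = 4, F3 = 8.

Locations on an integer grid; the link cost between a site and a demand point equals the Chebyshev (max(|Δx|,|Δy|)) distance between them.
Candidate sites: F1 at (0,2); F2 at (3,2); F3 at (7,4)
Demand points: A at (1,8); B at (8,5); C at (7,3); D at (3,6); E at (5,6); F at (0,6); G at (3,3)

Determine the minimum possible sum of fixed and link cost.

Open {F2, F3}: assign each demand point to its cheapest open site.
  A→F2 6, B→F3 1, C→F3 1, D→F2 4, E→F3 2, F→F2 4, G→F2 1
  link cost 19, fixed 12 → total 31.
Compare {F2}: link cost 28 + fixed 4 = 32.
Compare {F3}: link cost 25 + fixed 8 = 33.
Compare {F1, F3}: link cost 21 + fixed 13 = 34.
All other subsets cost ≥ 32. Minimum total cost: 31.

31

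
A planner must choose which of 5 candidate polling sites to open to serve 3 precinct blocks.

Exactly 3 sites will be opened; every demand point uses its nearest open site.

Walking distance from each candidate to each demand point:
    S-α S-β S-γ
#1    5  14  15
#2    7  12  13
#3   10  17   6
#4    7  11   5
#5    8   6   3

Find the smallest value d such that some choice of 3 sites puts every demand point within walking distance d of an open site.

Open {#1, #2, #5}.
  Farthest demand point is S-β at walking distance 6 (to #5); all others are ≤ 6.
With {#1, #3, #5} the worst case is 6.
With {#1, #4, #5} the worst case is 6.
No size-3 selection achieves below 6.

6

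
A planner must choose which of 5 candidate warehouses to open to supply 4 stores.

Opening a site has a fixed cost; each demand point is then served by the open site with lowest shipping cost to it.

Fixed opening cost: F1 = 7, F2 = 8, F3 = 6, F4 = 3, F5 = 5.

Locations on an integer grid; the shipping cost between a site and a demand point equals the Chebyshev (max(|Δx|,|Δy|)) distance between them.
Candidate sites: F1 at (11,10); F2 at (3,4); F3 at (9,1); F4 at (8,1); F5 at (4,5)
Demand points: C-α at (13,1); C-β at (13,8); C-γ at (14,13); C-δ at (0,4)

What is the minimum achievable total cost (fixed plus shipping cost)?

28

Open {F1, F4}: assign each demand point to its cheapest open site.
  C-α→F4 5, C-β→F1 2, C-γ→F1 3, C-δ→F4 8
  shipping cost 18, fixed 10 → total 28.
Compare {F1, F4, F5}: shipping cost 14 + fixed 15 = 29.
Compare {F1, F5}: shipping cost 18 + fixed 12 = 30.
Compare {F1, F3}: shipping cost 18 + fixed 13 = 31.
All other subsets cost ≥ 29. Minimum total cost: 28.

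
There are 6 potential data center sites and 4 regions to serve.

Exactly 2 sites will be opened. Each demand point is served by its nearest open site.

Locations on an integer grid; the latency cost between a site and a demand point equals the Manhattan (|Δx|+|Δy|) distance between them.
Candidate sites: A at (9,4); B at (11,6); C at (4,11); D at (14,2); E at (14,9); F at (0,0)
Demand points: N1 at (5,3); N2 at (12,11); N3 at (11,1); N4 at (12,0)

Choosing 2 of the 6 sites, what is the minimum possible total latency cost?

21

Open {A, E}.
  N1→A 5, N2→E 4, N3→A 5, N4→A 7  ⇒ total 21.
Compare {D, E}: total 22.
Compare {A, B}: total 23.
No size-2 selection does better; minimum is 21.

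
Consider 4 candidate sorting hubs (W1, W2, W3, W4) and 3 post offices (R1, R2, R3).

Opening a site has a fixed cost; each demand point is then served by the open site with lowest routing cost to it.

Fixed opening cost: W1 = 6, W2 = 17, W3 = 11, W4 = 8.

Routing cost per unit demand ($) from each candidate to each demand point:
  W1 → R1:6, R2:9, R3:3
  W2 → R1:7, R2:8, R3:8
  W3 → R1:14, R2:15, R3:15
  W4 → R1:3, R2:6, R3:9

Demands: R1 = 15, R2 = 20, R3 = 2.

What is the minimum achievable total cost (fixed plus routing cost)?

185

Open {W1, W4}: assign each demand point to its cheapest open site.
  R1→W4 15×3=45, R2→W4 20×6=120, R3→W1 2×3=6
  routing cost 171, fixed 14 → total 185.
Compare {W4}: routing cost 183 + fixed 8 = 191.
Compare {W1, W3, W4}: routing cost 171 + fixed 25 = 196.
Compare {W3, W4}: routing cost 183 + fixed 19 = 202.
All other subsets cost ≥ 191. Minimum total cost: 185.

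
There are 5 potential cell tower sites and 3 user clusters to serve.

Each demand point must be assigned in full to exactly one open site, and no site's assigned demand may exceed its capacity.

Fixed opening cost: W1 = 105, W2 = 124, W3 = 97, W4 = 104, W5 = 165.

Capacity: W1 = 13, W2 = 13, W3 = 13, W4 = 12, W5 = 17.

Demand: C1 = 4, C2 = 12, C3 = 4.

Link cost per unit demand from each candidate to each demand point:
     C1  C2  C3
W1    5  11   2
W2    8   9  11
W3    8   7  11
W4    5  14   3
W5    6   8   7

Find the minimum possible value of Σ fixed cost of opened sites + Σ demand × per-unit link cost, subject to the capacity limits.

314

Open {W1, W3}; cheapest assignment that respects the capacities:
  W1 (cap 13, load 8): C1, C3 — cost 4×5 + 4×2 = 28
  W3 (cap 13, load 12): C2 — cost 12×7 = 84
  Shipping 112, fixed 202 → total 314.
  Any other capacity-feasible assignment to {W1, W3} ships for at least 112.
Compare {W3, W4}: its best feasible assignment gives total 317.
Compare {W1, W2}: its best feasible assignment gives total 365.
Every other set of open sites that can feasibly serve all demand totals ≥ 317 even under its best assignment. Minimum: 314.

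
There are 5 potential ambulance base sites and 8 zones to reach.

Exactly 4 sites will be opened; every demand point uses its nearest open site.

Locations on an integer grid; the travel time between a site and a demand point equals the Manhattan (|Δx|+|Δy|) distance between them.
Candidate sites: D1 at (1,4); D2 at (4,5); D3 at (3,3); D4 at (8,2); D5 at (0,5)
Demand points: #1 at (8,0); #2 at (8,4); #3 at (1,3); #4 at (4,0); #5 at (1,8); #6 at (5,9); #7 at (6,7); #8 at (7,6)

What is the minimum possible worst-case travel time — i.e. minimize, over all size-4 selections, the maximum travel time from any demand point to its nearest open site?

5

Open {D1, D2, D3, D4}.
  Farthest demand point is #6 at travel time 5 (to D2); all others are ≤ 5.
With {D1, D2, D4, D5} the worst case is 5.
With {D2, D3, D4, D5} the worst case is 5.
No size-4 selection achieves below 5.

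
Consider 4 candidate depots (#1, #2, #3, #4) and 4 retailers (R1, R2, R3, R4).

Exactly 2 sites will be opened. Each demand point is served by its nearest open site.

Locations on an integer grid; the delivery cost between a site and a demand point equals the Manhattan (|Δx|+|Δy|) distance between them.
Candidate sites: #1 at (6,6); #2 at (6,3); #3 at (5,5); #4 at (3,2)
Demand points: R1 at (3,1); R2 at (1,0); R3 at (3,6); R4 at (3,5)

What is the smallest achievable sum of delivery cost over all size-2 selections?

10

Open {#3, #4}.
  R1→#4 1, R2→#4 4, R3→#3 3, R4→#3 2  ⇒ total 10.
Compare {#1, #4}: total 11.
Compare {#2, #4}: total 12.
No size-2 selection does better; minimum is 10.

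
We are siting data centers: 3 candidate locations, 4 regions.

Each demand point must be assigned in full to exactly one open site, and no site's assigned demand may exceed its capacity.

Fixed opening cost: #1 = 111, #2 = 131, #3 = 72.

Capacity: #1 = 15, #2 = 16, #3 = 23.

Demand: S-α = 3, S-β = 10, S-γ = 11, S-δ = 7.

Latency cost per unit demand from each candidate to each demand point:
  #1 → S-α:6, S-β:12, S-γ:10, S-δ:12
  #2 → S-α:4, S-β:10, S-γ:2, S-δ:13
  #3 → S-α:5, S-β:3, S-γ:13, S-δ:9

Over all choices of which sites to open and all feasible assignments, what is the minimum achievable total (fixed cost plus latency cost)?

Open {#2, #3}; cheapest assignment that respects the capacities:
  #2 (cap 16, load 14): S-α, S-γ — cost 3×4 + 11×2 = 34
  #3 (cap 23, load 17): S-β, S-δ — cost 10×3 + 7×9 = 93
  Shipping 127, fixed 203 → total 330.
  Any other capacity-feasible assignment to {#2, #3} ships for at least 127.
Compare {#1, #3}: its best feasible assignment gives total 401.
Compare {#1, #2, #3}: its best feasible assignment gives total 441.
Every other set of open sites that can feasibly serve all demand totals ≥ 401 even under its best assignment. Minimum: 330.

330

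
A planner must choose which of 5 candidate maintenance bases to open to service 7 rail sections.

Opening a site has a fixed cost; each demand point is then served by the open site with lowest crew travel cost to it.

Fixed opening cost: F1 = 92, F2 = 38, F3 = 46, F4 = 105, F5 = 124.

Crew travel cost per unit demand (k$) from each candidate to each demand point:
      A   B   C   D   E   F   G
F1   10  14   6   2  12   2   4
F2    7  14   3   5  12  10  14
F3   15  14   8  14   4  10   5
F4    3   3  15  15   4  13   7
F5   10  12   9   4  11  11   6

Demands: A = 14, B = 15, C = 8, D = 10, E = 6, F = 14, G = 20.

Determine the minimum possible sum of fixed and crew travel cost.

Open {F1, F4}: assign each demand point to its cheapest open site.
  A→F4 14×3=42, B→F4 15×3=45, C→F1 8×6=48, D→F1 10×2=20, E→F4 6×4=24, F→F1 14×2=28, G→F1 20×4=80
  crew travel cost 287, fixed 197 → total 484.
Compare {F1, F2, F4}: crew travel cost 263 + fixed 235 = 498.
Compare {F1, F3, F4}: crew travel cost 287 + fixed 243 = 530.
Compare {F1, F2, F3, F4}: crew travel cost 263 + fixed 281 = 544.
All other subsets cost ≥ 498. Minimum total cost: 484.

484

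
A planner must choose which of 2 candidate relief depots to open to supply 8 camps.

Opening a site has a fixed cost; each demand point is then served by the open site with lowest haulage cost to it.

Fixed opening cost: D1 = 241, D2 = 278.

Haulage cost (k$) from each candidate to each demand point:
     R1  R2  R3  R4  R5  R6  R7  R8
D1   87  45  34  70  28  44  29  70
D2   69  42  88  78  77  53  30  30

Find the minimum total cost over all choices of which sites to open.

Open {D1}: assign each demand point to its cheapest open site.
  R1→D1 87, R2→D1 45, R3→D1 34, R4→D1 70, R5→D1 28, R6→D1 44, R7→D1 29, R8→D1 70
  haulage cost 407, fixed 241 → total 648.
Compare {D2}: haulage cost 467 + fixed 278 = 745.
Compare {D1, D2}: haulage cost 346 + fixed 519 = 865.

648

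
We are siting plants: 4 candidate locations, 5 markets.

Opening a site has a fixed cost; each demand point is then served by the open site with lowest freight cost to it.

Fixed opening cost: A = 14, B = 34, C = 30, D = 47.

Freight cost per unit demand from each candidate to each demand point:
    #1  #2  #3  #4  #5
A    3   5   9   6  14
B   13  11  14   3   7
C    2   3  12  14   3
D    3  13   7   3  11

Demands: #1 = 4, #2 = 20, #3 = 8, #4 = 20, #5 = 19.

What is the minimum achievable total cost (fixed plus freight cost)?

318

Open {C, D}: assign each demand point to its cheapest open site.
  #1→C 4×2=8, #2→C 20×3=60, #3→D 8×7=56, #4→D 20×3=60, #5→C 19×3=57
  freight cost 241, fixed 77 → total 318.
Compare {A, C, D}: freight cost 241 + fixed 91 = 332.
Compare {A, B, C}: freight cost 257 + fixed 78 = 335.
Compare {B, C}: freight cost 281 + fixed 64 = 345.
All other subsets cost ≥ 332. Minimum total cost: 318.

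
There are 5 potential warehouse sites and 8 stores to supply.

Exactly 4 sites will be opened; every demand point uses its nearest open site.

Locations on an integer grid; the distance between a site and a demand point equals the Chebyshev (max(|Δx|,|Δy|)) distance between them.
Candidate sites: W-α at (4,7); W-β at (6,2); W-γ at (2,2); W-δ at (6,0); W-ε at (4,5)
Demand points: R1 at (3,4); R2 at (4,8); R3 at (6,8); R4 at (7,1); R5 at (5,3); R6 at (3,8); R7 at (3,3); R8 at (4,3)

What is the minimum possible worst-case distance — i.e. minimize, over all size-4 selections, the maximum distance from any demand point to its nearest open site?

Open {W-α, W-β, W-γ, W-δ}.
  Farthest demand point is R1 at distance 2 (to W-γ); all others are ≤ 2.
With {W-α, W-β, W-γ, W-ε} the worst case is 2.
With {W-α, W-β, W-δ, W-ε} the worst case is 2.
No size-4 selection achieves below 2.

2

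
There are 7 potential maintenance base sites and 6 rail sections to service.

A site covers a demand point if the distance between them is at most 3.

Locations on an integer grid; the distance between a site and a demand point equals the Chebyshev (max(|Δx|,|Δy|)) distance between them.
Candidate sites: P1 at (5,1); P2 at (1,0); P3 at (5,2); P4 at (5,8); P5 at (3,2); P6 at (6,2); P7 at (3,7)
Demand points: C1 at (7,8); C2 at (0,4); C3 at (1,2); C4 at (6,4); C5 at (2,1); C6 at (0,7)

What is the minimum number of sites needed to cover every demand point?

Coverage sets (demand points within 3 of each site):
  P1: {C4, C5}
  P2: {C3, C5}
  P3: {C4, C5}
  P4: {C1}
  P5: {C2, C3, C4, C5}
  P6: {C4}
  P7: {C2, C4, C6}
No 2 sites suffice: every size-2 union leaves at least one demand point uncovered.
But {P2, P4, P7} covers everything, so the minimum is 3.

3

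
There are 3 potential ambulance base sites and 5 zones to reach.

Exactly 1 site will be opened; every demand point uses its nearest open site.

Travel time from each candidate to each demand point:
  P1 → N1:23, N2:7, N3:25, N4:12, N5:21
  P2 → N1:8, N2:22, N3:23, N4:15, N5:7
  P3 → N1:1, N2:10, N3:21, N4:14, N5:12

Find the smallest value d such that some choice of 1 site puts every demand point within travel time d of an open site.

Open {P3}.
  Farthest demand point is N3 at travel time 21 (to P3); all others are ≤ 21.
With {P2} the worst case is 23.
With {P1} the worst case is 25.
No size-1 selection achieves below 21.

21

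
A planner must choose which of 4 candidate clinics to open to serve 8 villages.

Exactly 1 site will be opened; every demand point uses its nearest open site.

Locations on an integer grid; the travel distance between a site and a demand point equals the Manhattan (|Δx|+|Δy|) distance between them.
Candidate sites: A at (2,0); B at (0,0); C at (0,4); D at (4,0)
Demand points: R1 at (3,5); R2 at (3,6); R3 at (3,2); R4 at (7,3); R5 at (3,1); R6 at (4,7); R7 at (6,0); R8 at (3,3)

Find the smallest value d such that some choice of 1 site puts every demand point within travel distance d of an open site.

7

Open {D}.
  Farthest demand point is R2 at travel distance 7 (to D); all others are ≤ 7.
With {A} the worst case is 9.
With {C} the worst case is 10.
No size-1 selection achieves below 7.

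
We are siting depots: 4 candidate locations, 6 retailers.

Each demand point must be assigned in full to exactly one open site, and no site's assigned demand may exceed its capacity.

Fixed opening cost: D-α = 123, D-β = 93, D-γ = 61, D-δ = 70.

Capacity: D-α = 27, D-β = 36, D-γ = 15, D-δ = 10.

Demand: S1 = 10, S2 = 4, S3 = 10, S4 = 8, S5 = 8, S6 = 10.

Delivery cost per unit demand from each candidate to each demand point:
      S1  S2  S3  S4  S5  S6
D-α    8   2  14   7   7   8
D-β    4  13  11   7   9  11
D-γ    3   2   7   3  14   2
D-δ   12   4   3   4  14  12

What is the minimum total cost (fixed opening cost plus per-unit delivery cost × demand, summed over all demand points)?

450

Open {D-β, D-γ, D-δ}; cheapest assignment that respects the capacities:
  D-β (cap 36, load 26): S1, S4, S5 — cost 10×4 + 8×7 + 8×9 = 168
  D-γ (cap 15, load 14): S2, S6 — cost 4×2 + 10×2 = 28
  D-δ (cap 10, load 10): S3 — cost 10×3 = 30
  Shipping 226, fixed 224 → total 450.
  Any other capacity-feasible assignment to {D-β, D-γ, D-δ} ships for at least 226.
Compare {D-β, D-γ}: its best feasible assignment gives total 460.
Compare {D-α, D-γ, D-δ}: its best feasible assignment gives total 504.
Every other set of open sites that can feasibly serve all demand totals ≥ 460 even under its best assignment. Minimum: 450.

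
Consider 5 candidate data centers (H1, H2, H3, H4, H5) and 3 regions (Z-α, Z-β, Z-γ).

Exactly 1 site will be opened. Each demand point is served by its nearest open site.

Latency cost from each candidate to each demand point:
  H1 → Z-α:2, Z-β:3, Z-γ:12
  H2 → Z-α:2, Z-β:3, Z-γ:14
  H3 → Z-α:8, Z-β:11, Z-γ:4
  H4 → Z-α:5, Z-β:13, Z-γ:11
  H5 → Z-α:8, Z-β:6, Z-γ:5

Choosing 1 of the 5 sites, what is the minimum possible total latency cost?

Open {H1}.
  Z-α→H1 2, Z-β→H1 3, Z-γ→H1 12  ⇒ total 17.
Compare {H2}: total 19.
Compare {H5}: total 19.
No size-1 selection does better; minimum is 17.

17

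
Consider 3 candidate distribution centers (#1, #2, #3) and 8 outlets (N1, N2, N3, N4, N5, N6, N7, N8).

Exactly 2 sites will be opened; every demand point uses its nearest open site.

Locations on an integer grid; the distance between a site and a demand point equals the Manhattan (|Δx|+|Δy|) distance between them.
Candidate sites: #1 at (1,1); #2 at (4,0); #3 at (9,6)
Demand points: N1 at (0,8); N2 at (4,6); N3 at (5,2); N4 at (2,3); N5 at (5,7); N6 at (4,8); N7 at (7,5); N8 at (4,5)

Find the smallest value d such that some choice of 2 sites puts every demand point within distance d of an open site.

8

Open {#1, #2}.
  Farthest demand point is N1 at distance 8 (to #1); all others are ≤ 8.
With {#1, #3} the worst case is 8.
With {#2, #3} the worst case is 11.
No size-2 selection achieves below 8.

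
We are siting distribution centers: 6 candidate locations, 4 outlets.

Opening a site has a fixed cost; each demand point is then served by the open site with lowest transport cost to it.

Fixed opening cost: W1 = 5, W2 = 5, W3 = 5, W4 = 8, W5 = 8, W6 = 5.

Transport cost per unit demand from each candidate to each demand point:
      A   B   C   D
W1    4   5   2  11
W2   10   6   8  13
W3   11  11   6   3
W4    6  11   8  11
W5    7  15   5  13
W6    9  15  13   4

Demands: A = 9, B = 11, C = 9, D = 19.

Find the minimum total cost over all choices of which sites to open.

Open {W1, W3}: assign each demand point to its cheapest open site.
  A→W1 9×4=36, B→W1 11×5=55, C→W1 9×2=18, D→W3 19×3=57
  transport cost 166, fixed 10 → total 176.
Compare {W1, W2, W3}: transport cost 166 + fixed 15 = 181.
Compare {W1, W3, W6}: transport cost 166 + fixed 15 = 181.
Compare {W1, W3, W4}: transport cost 166 + fixed 18 = 184.
All other subsets cost ≥ 181. Minimum total cost: 176.

176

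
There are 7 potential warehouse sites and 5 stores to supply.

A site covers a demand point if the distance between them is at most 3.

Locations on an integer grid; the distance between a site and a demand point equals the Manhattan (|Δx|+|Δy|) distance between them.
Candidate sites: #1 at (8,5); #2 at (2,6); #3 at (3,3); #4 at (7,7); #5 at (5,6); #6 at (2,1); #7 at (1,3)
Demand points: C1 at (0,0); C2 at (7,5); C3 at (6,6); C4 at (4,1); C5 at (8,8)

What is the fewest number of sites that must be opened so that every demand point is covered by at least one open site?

2

Coverage sets (demand points within 3 of each site):
  #1: {C2, C3, C5}
  #2: {}
  #3: {C4}
  #4: {C2, C3, C5}
  #5: {C2, C3}
  #6: {C1, C4}
  #7: {}
No single site covers all 5 demand points.
But {#1, #6} covers everything, so the minimum is 2.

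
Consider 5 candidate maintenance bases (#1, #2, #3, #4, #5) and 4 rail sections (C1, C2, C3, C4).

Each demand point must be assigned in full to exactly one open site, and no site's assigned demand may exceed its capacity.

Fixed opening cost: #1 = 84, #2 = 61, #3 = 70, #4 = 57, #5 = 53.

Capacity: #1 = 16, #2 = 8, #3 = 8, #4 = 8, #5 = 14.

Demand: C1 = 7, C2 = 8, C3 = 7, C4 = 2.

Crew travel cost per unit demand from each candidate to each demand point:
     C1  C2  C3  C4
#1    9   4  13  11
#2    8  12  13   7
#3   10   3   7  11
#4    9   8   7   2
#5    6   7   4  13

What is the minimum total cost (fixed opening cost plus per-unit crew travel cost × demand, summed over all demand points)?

Open {#1, #5}; cheapest assignment that respects the capacities:
  #1 (cap 16, load 10): C2, C4 — cost 8×4 + 2×11 = 54
  #5 (cap 14, load 14): C1, C3 — cost 7×6 + 7×4 = 70
  Shipping 124, fixed 137 → total 261.
  Any other capacity-feasible assignment to {#1, #5} ships for at least 124.
Compare {#3, #4, #5}: its best feasible assignment gives total 278.
Compare {#2, #3, #5}: its best feasible assignment gives total 292.
Every other set of open sites that can feasibly serve all demand totals ≥ 278 even under its best assignment. Minimum: 261.

261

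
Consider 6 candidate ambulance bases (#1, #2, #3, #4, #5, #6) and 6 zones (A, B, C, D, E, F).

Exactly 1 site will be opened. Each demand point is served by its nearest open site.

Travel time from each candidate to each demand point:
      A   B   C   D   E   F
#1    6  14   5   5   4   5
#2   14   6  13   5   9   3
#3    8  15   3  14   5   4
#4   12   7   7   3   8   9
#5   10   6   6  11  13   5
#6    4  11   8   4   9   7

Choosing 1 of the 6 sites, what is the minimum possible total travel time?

Open {#1}.
  A→#1 6, B→#1 14, C→#1 5, D→#1 5, E→#1 4, F→#1 5  ⇒ total 39.
Compare {#6}: total 43.
Compare {#4}: total 46.
No size-1 selection does better; minimum is 39.

39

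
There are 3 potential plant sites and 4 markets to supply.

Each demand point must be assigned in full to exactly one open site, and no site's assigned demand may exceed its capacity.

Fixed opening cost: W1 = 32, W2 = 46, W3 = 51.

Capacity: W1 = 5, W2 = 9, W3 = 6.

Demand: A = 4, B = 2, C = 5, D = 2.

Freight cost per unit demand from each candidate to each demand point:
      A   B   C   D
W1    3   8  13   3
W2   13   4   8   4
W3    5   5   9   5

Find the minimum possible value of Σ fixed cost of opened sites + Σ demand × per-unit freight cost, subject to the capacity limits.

Open {W1, W2}; cheapest assignment that respects the capacities:
  W1 (cap 5, load 4): A — cost 4×3 = 12
  W2 (cap 9, load 9): B, C, D — cost 2×4 + 5×8 + 2×4 = 56
  Shipping 68, fixed 78 → total 146.
  Any other capacity-feasible assignment to {W1, W2} ships for at least 68.
Compare {W2, W3}: its best feasible assignment gives total 173.
Compare {W1, W2, W3}: its best feasible assignment gives total 197.
Every other set of open sites that can feasibly serve all demand totals ≥ 173 even under its best assignment. Minimum: 146.

146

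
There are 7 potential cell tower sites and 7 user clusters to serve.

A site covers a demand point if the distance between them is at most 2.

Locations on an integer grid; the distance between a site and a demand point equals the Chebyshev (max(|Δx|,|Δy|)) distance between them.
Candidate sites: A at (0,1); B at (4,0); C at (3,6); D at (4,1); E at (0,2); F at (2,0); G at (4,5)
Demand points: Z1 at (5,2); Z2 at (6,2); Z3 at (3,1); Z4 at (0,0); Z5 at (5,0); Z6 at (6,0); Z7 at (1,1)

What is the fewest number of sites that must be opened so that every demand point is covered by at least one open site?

Coverage sets (demand points within 2 of each site):
  A: {Z4, Z7}
  B: {Z1, Z2, Z3, Z5, Z6}
  C: {}
  D: {Z1, Z2, Z3, Z5, Z6}
  E: {Z4, Z7}
  F: {Z3, Z4, Z7}
  G: {}
No single site covers all 7 demand points.
But {A, B} covers everything, so the minimum is 2.

2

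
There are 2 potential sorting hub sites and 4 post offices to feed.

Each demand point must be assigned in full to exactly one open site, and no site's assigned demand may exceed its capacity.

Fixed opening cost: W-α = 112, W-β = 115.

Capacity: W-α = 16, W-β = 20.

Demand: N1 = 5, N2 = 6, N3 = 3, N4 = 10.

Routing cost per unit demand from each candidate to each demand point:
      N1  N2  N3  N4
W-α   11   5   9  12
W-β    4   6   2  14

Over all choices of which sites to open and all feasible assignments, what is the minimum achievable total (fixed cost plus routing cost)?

403

Open {W-α, W-β}; cheapest assignment that respects the capacities:
  W-α (cap 16, load 16): N2, N4 — cost 6×5 + 10×12 = 150
  W-β (cap 20, load 8): N1, N3 — cost 5×4 + 3×2 = 26
  Shipping 176, fixed 227 → total 403.
  Any other capacity-feasible assignment to {W-α, W-β} ships for at least 176.
Total demand is 24 and no other set of sites has combined capacity ≥ 24, so {W-α, W-β} is the only feasible choice of open sites. Minimum: 403.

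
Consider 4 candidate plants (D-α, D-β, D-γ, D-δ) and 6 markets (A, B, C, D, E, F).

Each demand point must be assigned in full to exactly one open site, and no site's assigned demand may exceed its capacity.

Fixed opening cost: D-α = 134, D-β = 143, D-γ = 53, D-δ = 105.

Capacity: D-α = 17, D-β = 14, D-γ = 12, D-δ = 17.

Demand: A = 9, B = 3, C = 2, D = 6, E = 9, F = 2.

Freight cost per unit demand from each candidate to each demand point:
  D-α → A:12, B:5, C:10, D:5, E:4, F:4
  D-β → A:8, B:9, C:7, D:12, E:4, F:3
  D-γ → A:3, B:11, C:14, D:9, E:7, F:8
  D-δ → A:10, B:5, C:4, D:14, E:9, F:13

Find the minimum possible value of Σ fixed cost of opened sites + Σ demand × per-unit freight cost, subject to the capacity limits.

Open {D-α, D-γ, D-δ}; cheapest assignment that respects the capacities:
  D-α (cap 17, load 17): D, E, F — cost 6×5 + 9×4 + 2×4 = 74
  D-γ (cap 12, load 9): A — cost 9×3 = 27
  D-δ (cap 17, load 5): B, C — cost 3×5 + 2×4 = 23
  Shipping 124, fixed 292 → total 416.
  Any other capacity-feasible assignment to {D-α, D-γ, D-δ} ships for at least 124.
Compare {D-α, D-δ}: its best feasible assignment gives total 426.
Compare {D-α, D-β, D-γ}: its best feasible assignment gives total 458.
Every other set of open sites that can feasibly serve all demand totals ≥ 426 even under its best assignment. Minimum: 416.

416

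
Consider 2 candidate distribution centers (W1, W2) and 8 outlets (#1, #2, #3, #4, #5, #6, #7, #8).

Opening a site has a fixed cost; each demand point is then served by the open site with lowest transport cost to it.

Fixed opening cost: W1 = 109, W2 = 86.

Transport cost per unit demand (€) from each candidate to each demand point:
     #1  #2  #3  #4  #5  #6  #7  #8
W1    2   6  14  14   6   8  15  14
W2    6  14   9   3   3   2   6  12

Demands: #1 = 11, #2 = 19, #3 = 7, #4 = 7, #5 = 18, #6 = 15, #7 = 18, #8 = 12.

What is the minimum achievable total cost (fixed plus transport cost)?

751

Open {W1, W2}: assign each demand point to its cheapest open site.
  #1→W1 11×2=22, #2→W1 19×6=114, #3→W2 7×9=63, #4→W2 7×3=21, #5→W2 18×3=54, #6→W2 15×2=30, #7→W2 18×6=108, #8→W2 12×12=144
  transport cost 556, fixed 195 → total 751.
Compare {W2}: transport cost 752 + fixed 86 = 838.
Compare {W1}: transport cost 998 + fixed 109 = 1107.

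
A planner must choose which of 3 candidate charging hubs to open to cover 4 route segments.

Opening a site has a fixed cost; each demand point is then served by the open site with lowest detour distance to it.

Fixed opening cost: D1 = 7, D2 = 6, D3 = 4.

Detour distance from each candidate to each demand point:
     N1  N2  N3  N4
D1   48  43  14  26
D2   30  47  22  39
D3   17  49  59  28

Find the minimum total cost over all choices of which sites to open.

Open {D1, D3}: assign each demand point to its cheapest open site.
  N1→D3 17, N2→D1 43, N3→D1 14, N4→D1 26
  detour distance 100, fixed 11 → total 111.
Compare {D1, D2, D3}: detour distance 100 + fixed 17 = 117.
Compare {D2, D3}: detour distance 114 + fixed 10 = 124.
Compare {D1, D2}: detour distance 113 + fixed 13 = 126.
All other subsets cost ≥ 117. Minimum total cost: 111.

111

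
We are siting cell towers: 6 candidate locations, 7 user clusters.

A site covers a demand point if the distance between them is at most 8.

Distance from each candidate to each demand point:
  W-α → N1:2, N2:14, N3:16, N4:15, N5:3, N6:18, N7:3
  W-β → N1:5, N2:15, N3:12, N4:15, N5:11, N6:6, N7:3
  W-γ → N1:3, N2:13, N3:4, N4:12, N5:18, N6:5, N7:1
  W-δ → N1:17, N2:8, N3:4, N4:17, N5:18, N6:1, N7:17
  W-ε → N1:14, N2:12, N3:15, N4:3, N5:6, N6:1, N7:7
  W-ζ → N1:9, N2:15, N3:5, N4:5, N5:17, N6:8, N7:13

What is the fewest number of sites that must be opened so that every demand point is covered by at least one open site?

3

Coverage sets (demand points within 8 of each site):
  W-α: {N1, N5, N7}
  W-β: {N1, N6, N7}
  W-γ: {N1, N3, N6, N7}
  W-δ: {N2, N3, N6}
  W-ε: {N4, N5, N6, N7}
  W-ζ: {N3, N4, N6}
No 2 sites suffice: every size-2 union leaves at least one demand point uncovered.
But {W-α, W-δ, W-ε} covers everything, so the minimum is 3.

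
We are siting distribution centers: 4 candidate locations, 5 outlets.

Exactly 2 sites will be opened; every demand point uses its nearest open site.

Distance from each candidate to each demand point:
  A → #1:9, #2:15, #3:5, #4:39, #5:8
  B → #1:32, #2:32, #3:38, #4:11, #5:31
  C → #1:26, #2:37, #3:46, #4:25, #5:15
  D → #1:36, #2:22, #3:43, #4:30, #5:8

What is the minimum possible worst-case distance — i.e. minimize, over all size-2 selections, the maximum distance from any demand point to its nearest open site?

Open {A, B}.
  Farthest demand point is #2 at distance 15 (to A); all others are ≤ 15.
With {A, C} the worst case is 25.
With {A, D} the worst case is 30.
No size-2 selection achieves below 15.

15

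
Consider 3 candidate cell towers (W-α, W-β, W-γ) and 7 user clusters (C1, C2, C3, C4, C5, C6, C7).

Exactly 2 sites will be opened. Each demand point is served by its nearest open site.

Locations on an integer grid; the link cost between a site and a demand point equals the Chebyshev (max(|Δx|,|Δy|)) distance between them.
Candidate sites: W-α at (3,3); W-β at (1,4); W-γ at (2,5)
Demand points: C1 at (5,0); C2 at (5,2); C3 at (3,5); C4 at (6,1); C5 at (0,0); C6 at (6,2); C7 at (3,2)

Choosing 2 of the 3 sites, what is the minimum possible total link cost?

Open {W-α, W-γ}.
  C1→W-α 3, C2→W-α 2, C3→W-γ 1, C4→W-α 3, C5→W-α 3, C6→W-α 3, C7→W-α 1  ⇒ total 16.
Compare {W-α, W-β}: total 17.
Compare {W-β, W-γ}: total 22.

16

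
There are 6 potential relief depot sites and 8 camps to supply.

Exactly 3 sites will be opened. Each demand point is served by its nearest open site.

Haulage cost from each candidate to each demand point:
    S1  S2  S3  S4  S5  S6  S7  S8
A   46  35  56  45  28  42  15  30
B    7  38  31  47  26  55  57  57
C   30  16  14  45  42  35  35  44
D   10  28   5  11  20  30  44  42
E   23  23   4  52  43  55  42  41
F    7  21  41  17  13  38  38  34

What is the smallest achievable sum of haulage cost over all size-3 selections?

132

Open {A, D, F}.
  S1→F 7, S2→F 21, S3→D 5, S4→D 11, S5→F 13, S6→D 30, S7→A 15, S8→A 30  ⇒ total 132.
Compare {A, C, D}: total 137.
Compare {A, D, E}: total 143.
No size-3 selection does better; minimum is 132.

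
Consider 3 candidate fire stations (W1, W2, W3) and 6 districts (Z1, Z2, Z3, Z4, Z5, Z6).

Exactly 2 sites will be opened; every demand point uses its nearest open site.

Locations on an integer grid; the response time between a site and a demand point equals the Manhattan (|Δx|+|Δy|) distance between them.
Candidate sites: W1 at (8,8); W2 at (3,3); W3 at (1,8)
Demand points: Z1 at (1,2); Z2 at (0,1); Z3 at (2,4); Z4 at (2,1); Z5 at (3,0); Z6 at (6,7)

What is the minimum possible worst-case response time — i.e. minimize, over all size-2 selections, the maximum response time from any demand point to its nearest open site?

5

Open {W1, W2}.
  Farthest demand point is Z2 at response time 5 (to W2); all others are ≤ 5.
With {W2, W3} the worst case is 6.
With {W1, W3} the worst case is 10.
No size-2 selection achieves below 5.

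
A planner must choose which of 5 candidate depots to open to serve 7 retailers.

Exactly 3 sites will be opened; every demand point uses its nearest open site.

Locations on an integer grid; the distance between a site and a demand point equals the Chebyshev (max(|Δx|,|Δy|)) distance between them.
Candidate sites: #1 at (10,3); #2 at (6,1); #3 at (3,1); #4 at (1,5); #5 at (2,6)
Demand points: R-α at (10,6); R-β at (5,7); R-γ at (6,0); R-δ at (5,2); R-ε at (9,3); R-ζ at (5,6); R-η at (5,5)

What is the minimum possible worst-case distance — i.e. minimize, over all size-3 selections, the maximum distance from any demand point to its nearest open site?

3

Open {#1, #2, #5}.
  Farthest demand point is R-α at distance 3 (to #1); all others are ≤ 3.
With {#1, #3, #5} the worst case is 3.
With {#1, #2, #4} the worst case is 4.
No size-3 selection achieves below 3.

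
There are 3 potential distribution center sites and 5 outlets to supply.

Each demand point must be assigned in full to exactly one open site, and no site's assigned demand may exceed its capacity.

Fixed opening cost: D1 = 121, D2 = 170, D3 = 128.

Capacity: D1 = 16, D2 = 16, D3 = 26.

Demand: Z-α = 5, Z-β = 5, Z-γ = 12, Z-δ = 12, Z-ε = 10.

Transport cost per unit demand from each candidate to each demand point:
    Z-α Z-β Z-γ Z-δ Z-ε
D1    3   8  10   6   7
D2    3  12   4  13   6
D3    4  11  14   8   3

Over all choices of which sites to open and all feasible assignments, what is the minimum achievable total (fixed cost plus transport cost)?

644

Open {D1, D2, D3}; cheapest assignment that respects the capacities:
  D1 (cap 16, load 12): Z-δ — cost 12×6 = 72
  D2 (cap 16, load 12): Z-γ — cost 12×4 = 48
  D3 (cap 26, load 20): Z-α, Z-β, Z-ε — cost 5×4 + 5×11 + 10×3 = 105
  Shipping 225, fixed 419 → total 644.
  Any other capacity-feasible assignment to {D1, D2, D3} ships for at least 225.
Total demand is 44 and no other set of sites has combined capacity ≥ 44, so {D1, D2, D3} is the only feasible choice of open sites. Minimum: 644.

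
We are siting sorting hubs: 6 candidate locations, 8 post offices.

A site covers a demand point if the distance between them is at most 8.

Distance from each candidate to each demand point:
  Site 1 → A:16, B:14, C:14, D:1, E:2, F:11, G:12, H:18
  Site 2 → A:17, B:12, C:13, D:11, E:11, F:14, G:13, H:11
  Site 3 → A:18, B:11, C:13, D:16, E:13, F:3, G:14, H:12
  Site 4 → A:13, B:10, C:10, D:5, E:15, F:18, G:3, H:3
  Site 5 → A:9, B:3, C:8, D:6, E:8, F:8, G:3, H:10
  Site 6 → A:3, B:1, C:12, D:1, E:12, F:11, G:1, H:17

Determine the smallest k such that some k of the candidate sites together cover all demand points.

Coverage sets (demand points within 8 of each site):
  Site 1: {D, E}
  Site 2: {}
  Site 3: {F}
  Site 4: {D, G, H}
  Site 5: {B, C, D, E, F, G}
  Site 6: {A, B, D, G}
No 2 sites suffice: every size-2 union leaves at least one demand point uncovered.
But {Site 4, Site 5, Site 6} covers everything, so the minimum is 3.

3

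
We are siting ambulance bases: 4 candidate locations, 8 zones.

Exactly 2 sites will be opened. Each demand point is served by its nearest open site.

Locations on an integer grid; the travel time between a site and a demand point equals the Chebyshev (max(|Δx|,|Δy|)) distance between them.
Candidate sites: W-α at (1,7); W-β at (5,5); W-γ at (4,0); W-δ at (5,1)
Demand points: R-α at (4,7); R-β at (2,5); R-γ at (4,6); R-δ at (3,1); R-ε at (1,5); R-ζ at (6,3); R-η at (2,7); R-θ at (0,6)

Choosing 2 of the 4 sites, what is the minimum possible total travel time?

Open {W-α, W-β}.
  R-α→W-β 2, R-β→W-α 2, R-γ→W-β 1, R-δ→W-β 4, R-ε→W-α 2, R-ζ→W-β 2, R-η→W-α 1, R-θ→W-α 1  ⇒ total 15.
Compare {W-α, W-γ}: total 16.
Compare {W-α, W-δ}: total 16.
No size-2 selection does better; minimum is 15.

15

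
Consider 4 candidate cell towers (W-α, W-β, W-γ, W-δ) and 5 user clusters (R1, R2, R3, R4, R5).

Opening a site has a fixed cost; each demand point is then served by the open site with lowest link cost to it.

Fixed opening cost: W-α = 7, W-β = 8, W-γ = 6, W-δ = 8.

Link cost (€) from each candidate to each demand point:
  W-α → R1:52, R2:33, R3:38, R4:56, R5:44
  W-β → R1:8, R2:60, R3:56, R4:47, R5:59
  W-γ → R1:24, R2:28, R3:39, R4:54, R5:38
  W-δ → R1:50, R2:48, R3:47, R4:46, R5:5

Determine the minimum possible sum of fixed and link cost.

Open {W-β, W-γ, W-δ}: assign each demand point to its cheapest open site.
  R1→W-β 8, R2→W-γ 28, R3→W-γ 39, R4→W-δ 46, R5→W-δ 5
  link cost 126, fixed 22 → total 148.
Compare {W-α, W-β, W-δ}: link cost 130 + fixed 23 = 153.
Compare {W-α, W-β, W-γ, W-δ}: link cost 125 + fixed 29 = 154.
Compare {W-γ, W-δ}: link cost 142 + fixed 14 = 156.
All other subsets cost ≥ 153. Minimum total cost: 148.

148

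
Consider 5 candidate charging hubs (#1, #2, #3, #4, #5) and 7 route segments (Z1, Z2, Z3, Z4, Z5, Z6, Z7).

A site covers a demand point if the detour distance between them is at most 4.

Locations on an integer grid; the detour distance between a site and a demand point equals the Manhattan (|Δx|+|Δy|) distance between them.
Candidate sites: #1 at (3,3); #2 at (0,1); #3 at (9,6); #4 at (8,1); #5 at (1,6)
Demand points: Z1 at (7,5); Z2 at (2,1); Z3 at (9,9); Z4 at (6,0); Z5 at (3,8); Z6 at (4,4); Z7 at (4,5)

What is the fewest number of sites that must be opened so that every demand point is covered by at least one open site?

4

Coverage sets (demand points within 4 of each site):
  #1: {Z2, Z6, Z7}
  #2: {Z2}
  #3: {Z1, Z3}
  #4: {Z4}
  #5: {Z5, Z7}
No 3 sites suffice: every size-3 union leaves at least one demand point uncovered.
But {#1, #3, #4, #5} covers everything, so the minimum is 4.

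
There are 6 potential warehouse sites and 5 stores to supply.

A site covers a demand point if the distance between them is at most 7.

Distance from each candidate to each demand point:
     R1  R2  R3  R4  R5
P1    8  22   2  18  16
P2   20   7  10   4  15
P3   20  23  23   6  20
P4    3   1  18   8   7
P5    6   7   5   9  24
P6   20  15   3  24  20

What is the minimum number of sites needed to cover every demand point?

3

Coverage sets (demand points within 7 of each site):
  P1: {R3}
  P2: {R2, R4}
  P3: {R4}
  P4: {R1, R2, R5}
  P5: {R1, R2, R3}
  P6: {R3}
No 2 sites suffice: every size-2 union leaves at least one demand point uncovered.
But {P1, P2, P4} covers everything, so the minimum is 3.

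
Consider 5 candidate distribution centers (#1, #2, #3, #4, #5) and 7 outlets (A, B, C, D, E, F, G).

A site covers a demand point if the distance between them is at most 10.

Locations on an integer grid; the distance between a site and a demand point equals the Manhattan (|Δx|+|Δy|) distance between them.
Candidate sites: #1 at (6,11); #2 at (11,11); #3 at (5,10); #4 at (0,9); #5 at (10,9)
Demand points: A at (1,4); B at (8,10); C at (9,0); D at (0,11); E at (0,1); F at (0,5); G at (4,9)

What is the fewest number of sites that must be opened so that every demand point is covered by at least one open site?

Coverage sets (demand points within 10 of each site):
  #1: {B, D, G}
  #2: {B, G}
  #3: {A, B, D, F, G}
  #4: {A, B, D, E, F, G}
  #5: {B, C, G}
No single site covers all 7 demand points.
But {#4, #5} covers everything, so the minimum is 2.

2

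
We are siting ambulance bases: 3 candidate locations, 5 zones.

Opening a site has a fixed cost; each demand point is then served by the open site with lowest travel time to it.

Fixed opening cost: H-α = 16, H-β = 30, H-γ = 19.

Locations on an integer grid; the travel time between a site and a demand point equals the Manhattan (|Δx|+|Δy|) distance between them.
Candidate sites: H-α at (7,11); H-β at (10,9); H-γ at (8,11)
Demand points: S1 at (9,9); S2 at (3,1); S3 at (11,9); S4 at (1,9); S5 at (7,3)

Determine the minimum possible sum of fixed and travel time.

Open {H-α}: assign each demand point to its cheapest open site.
  S1→H-α 4, S2→H-α 14, S3→H-α 6, S4→H-α 8, S5→H-α 8
  travel time 40, fixed 16 → total 56.
Compare {H-γ}: travel time 41 + fixed 19 = 60.
Compare {H-β}: travel time 35 + fixed 30 = 65.
Compare {H-α, H-γ}: travel time 38 + fixed 35 = 73.
All other subsets cost ≥ 60. Minimum total cost: 56.

56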